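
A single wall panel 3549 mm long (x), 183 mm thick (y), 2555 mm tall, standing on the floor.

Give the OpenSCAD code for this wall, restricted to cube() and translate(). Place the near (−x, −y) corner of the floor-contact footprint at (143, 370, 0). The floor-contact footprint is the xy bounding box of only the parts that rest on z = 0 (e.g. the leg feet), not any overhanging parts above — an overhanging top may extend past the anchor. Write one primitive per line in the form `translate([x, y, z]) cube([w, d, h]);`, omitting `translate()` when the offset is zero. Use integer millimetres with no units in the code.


translate([143, 370, 0]) cube([3549, 183, 2555]);


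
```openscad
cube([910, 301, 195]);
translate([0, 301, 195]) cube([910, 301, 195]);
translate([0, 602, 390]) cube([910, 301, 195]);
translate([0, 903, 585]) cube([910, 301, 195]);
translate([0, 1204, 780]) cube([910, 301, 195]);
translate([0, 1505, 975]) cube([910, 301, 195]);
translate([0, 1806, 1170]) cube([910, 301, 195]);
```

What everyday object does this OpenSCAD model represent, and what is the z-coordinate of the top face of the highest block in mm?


A staircase. The total rise is 1365 mm.

7 identical blocks, each offset up and back from the previous — a staircase. Each step is 195 mm tall and there are 7 of them, so the total rise is 7 × 195 = 1365 mm.


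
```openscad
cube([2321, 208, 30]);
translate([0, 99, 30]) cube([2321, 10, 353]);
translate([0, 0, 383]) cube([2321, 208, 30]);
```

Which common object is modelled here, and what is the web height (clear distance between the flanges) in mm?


An I-beam. The web height is 353 mm.

Two wide flanges with a thin centred web — an I-beam. Overall 413 mm minus two 30 mm flanges gives a web of 413 − 2·30 = 353 mm.


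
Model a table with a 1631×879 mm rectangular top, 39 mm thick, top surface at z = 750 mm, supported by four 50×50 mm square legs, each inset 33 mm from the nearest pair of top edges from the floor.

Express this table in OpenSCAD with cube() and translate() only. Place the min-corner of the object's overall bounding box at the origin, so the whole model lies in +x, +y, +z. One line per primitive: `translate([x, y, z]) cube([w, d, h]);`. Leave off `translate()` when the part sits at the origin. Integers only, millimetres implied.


translate([0, 0, 711]) cube([1631, 879, 39]);
translate([33, 33, 0]) cube([50, 50, 711]);
translate([1548, 33, 0]) cube([50, 50, 711]);
translate([33, 796, 0]) cube([50, 50, 711]);
translate([1548, 796, 0]) cube([50, 50, 711]);


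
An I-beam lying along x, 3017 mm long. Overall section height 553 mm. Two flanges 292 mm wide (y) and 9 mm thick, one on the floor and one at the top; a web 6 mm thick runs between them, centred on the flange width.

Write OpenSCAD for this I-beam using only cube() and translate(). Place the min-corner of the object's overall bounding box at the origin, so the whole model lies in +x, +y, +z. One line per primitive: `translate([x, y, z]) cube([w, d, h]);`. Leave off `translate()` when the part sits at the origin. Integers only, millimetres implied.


cube([3017, 292, 9]);
translate([0, 143, 9]) cube([3017, 6, 535]);
translate([0, 0, 544]) cube([3017, 292, 9]);


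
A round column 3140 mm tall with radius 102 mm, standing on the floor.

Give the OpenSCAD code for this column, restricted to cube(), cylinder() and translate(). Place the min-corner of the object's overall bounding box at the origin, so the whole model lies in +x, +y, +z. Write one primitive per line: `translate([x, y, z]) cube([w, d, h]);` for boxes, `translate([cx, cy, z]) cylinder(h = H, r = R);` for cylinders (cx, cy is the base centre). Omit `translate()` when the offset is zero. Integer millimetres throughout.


translate([102, 102, 0]) cylinder(h = 3140, r = 102);


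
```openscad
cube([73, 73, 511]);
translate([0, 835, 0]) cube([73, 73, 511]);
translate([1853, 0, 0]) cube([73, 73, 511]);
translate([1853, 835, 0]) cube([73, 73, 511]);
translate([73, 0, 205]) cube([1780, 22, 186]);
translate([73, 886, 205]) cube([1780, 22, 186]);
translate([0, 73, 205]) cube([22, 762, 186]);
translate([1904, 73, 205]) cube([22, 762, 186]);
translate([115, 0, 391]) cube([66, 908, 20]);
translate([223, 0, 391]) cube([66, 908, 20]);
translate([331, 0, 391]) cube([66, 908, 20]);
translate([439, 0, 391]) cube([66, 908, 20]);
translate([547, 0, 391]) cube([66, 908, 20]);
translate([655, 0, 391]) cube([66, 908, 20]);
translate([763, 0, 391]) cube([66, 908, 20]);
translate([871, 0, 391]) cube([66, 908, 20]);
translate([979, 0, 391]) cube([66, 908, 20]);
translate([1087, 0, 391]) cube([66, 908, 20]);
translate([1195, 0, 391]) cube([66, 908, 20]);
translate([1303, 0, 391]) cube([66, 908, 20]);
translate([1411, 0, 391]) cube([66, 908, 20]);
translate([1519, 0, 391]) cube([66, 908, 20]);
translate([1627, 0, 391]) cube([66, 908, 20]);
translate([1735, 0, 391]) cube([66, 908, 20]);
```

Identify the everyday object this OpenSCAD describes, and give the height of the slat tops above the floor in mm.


A bed frame. The slat-top height is 411 mm.

Four posts, four rails, and a row of slats — a bed frame. Slats sit on the rails at z = 205 + 186 = 391; with slat thickness 20, the top is 411 mm.


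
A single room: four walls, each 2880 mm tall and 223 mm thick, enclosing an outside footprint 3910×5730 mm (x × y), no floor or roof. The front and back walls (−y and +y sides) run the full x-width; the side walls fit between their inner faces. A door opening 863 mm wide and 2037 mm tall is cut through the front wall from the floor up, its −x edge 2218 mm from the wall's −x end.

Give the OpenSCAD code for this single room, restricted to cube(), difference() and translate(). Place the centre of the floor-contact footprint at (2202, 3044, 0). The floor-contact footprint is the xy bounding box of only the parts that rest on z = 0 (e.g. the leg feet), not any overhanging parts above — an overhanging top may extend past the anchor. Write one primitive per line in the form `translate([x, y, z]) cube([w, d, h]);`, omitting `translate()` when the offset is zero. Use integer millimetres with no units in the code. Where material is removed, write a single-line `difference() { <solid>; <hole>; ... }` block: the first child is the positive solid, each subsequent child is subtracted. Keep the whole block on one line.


difference() { translate([247, 179, 0]) cube([3910, 223, 2880]); translate([2465, 179, 0]) cube([863, 223, 2037]); }
translate([247, 5686, 0]) cube([3910, 223, 2880]);
translate([247, 402, 0]) cube([223, 5284, 2880]);
translate([3934, 402, 0]) cube([223, 5284, 2880]);


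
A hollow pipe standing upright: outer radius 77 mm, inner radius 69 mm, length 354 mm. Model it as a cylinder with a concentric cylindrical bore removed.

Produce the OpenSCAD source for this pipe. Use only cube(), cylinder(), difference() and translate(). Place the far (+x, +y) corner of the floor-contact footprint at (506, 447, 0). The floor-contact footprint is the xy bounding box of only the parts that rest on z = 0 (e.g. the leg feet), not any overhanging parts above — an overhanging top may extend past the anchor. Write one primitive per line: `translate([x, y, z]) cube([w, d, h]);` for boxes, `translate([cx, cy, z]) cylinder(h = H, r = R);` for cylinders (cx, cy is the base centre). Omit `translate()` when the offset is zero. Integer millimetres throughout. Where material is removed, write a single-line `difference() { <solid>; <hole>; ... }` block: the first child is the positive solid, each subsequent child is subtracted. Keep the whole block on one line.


difference() { translate([429, 370, 0]) cylinder(h = 354, r = 77); translate([429, 370, 0]) cylinder(h = 354, r = 69); }


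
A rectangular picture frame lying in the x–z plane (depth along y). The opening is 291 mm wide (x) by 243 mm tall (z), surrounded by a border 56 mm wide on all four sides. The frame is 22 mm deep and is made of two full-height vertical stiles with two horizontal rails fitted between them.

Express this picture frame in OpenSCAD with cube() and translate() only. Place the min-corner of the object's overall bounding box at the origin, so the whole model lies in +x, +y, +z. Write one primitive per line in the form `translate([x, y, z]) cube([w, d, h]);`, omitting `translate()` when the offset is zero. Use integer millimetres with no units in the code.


cube([56, 22, 355]);
translate([347, 0, 0]) cube([56, 22, 355]);
translate([56, 0, 0]) cube([291, 22, 56]);
translate([56, 0, 299]) cube([291, 22, 56]);


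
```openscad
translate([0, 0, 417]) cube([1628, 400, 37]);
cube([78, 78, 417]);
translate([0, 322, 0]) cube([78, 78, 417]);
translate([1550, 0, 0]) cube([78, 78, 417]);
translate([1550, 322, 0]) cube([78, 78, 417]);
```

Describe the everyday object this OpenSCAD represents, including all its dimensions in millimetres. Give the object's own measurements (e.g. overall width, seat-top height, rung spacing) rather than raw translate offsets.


A long wooden bench with a 1628 mm (x) × 400 mm (y) seat, 37 mm thick, its top surface 454 mm above the floor. Four 78 mm square legs at the seat corners, flush with the edges, run from z = 0 to the seat underside.


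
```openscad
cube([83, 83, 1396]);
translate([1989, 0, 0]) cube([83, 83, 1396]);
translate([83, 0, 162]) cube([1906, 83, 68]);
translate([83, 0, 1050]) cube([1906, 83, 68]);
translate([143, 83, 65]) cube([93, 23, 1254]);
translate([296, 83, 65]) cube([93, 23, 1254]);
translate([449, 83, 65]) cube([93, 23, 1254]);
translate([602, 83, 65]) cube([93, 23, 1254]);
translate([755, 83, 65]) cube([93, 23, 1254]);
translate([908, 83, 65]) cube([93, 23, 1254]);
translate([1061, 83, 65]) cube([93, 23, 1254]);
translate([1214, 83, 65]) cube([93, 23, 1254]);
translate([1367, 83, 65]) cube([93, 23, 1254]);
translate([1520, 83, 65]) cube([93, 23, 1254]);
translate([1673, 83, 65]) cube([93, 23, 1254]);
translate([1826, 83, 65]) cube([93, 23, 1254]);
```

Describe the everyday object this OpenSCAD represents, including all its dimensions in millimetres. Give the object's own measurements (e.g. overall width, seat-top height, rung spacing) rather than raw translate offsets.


A fence section. Two 83×83 mm posts, 1396 mm tall, stand on the floor with a clear span of 1906 mm between their inner faces. Two horizontal rails of 83×68 mm section span the gap between the posts with their undersides at z = 162 mm and z = 1050 mm, flush with the posts' −y face. 12 pickets, each 93 mm wide, 23 mm thick and 1254 mm tall, are fixed to the +y face of the rails with their bottoms at z = 65 mm, spaced across the span with a 60 mm gap after the −x post and between neighbouring pickets, with 70 mm left before the +x post.


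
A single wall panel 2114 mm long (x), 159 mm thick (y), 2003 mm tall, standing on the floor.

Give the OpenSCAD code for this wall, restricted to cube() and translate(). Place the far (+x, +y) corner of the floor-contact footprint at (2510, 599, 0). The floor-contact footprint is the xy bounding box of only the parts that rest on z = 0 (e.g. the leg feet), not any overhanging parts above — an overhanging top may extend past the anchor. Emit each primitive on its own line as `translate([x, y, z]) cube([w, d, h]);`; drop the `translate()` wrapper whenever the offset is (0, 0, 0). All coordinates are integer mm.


translate([396, 440, 0]) cube([2114, 159, 2003]);


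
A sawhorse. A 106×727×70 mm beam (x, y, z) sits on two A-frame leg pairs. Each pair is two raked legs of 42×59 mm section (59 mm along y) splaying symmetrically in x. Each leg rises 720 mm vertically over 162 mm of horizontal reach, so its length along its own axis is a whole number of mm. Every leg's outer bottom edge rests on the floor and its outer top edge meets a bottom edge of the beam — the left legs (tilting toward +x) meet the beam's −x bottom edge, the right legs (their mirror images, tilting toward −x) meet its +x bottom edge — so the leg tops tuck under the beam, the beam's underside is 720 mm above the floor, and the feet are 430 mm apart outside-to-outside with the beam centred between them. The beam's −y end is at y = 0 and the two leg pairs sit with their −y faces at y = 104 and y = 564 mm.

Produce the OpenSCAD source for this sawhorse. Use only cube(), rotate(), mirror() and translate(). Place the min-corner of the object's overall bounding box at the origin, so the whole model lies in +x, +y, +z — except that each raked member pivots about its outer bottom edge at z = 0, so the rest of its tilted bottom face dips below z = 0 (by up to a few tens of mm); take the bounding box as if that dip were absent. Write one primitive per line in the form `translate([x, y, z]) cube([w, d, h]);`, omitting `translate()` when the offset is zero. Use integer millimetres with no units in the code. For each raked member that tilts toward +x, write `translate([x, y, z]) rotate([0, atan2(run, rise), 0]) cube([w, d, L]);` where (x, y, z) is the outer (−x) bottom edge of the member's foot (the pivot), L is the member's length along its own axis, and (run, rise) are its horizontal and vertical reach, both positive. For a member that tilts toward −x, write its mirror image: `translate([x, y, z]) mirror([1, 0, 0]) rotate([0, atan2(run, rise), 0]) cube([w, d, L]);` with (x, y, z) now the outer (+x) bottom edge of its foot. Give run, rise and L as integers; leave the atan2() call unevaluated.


translate([162, 0, 720]) cube([106, 727, 70]);
translate([0, 104, 0]) rotate([0, atan2(162, 720), 0]) cube([42, 59, 738]);
translate([430, 104, 0]) mirror([1, 0, 0]) rotate([0, atan2(162, 720), 0]) cube([42, 59, 738]);
translate([0, 564, 0]) rotate([0, atan2(162, 720), 0]) cube([42, 59, 738]);
translate([430, 564, 0]) mirror([1, 0, 0]) rotate([0, atan2(162, 720), 0]) cube([42, 59, 738]);


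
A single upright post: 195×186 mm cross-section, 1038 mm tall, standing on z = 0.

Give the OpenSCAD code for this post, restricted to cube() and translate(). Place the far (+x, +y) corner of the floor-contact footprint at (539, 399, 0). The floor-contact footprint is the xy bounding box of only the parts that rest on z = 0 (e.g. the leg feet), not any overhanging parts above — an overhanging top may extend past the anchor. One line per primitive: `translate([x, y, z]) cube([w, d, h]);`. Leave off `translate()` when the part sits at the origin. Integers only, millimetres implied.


translate([344, 213, 0]) cube([195, 186, 1038]);


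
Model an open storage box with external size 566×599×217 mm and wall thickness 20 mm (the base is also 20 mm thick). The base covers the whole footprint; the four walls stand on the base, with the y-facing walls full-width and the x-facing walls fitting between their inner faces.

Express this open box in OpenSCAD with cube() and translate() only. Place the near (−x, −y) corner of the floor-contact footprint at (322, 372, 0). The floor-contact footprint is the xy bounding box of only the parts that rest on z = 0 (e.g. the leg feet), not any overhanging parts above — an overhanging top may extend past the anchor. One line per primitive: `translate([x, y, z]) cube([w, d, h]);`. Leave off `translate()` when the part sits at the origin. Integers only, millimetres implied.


translate([322, 372, 0]) cube([566, 599, 20]);
translate([322, 372, 20]) cube([566, 20, 197]);
translate([322, 951, 20]) cube([566, 20, 197]);
translate([322, 392, 20]) cube([20, 559, 197]);
translate([868, 392, 20]) cube([20, 559, 197]);


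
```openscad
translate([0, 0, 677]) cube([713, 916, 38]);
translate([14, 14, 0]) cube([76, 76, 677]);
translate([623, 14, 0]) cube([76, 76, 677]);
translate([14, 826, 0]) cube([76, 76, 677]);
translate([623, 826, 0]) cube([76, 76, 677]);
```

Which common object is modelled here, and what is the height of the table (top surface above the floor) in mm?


A table. The table height is 715 mm.

A 713×916×38 slab sits at z = 677 on four 76 mm square posts — a table. The top surface is at 677 + 38 = 715 mm.


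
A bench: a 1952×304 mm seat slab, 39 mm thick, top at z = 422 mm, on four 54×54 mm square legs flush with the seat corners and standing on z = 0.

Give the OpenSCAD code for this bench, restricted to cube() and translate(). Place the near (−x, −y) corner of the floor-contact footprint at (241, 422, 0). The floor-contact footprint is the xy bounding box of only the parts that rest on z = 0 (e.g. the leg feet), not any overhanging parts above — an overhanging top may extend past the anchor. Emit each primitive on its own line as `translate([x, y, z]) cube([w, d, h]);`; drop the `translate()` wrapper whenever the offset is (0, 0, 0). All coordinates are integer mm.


// leg_h = 422 − 39 = 383
translate([241, 422, 383]) cube([1952, 304, 39]);
translate([241, 422, 0]) cube([54, 54, 383]);
translate([241, 672, 0]) cube([54, 54, 383]);
translate([2139, 422, 0]) cube([54, 54, 383]);
translate([2139, 672, 0]) cube([54, 54, 383]);


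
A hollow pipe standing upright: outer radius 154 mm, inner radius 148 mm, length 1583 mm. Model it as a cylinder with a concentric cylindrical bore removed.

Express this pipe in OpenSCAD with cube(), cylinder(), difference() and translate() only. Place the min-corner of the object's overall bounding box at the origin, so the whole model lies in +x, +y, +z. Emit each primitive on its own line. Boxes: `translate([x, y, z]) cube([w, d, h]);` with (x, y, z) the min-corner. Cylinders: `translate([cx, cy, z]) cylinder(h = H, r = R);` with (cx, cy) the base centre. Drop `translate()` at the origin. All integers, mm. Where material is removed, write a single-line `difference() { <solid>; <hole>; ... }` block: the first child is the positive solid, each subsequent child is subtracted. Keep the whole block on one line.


difference() { translate([154, 154, 0]) cylinder(h = 1583, r = 154); translate([154, 154, 0]) cylinder(h = 1583, r = 148); }


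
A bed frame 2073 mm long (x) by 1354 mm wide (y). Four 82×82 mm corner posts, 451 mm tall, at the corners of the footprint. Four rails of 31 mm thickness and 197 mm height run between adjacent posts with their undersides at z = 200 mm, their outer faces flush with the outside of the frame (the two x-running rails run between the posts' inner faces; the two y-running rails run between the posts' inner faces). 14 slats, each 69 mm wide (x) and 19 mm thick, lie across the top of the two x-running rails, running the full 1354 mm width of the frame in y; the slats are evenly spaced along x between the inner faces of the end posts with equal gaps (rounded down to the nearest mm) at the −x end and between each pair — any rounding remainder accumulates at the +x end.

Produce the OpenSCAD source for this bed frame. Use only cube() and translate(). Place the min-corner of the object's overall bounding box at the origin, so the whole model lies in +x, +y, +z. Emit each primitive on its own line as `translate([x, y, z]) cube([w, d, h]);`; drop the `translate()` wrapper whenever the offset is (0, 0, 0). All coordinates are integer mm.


cube([82, 82, 451]);
translate([0, 1272, 0]) cube([82, 82, 451]);
translate([1991, 0, 0]) cube([82, 82, 451]);
translate([1991, 1272, 0]) cube([82, 82, 451]);
translate([82, 0, 200]) cube([1909, 31, 197]);
translate([82, 1323, 200]) cube([1909, 31, 197]);
translate([0, 82, 200]) cube([31, 1190, 197]);
translate([2042, 82, 200]) cube([31, 1190, 197]);
translate([144, 0, 397]) cube([69, 1354, 19]);
translate([275, 0, 397]) cube([69, 1354, 19]);
translate([406, 0, 397]) cube([69, 1354, 19]);
translate([537, 0, 397]) cube([69, 1354, 19]);
translate([668, 0, 397]) cube([69, 1354, 19]);
translate([799, 0, 397]) cube([69, 1354, 19]);
translate([930, 0, 397]) cube([69, 1354, 19]);
translate([1061, 0, 397]) cube([69, 1354, 19]);
translate([1192, 0, 397]) cube([69, 1354, 19]);
translate([1323, 0, 397]) cube([69, 1354, 19]);
translate([1454, 0, 397]) cube([69, 1354, 19]);
translate([1585, 0, 397]) cube([69, 1354, 19]);
translate([1716, 0, 397]) cube([69, 1354, 19]);
translate([1847, 0, 397]) cube([69, 1354, 19]);


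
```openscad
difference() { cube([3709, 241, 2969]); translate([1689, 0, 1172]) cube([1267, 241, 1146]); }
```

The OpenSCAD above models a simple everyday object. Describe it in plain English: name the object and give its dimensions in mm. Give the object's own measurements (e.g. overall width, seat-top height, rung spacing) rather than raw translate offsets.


A wall 3709 mm long (x), 241 mm thick (y), 2969 mm tall, with a rectangular window opening cut through it. The opening is 1267 mm wide and 1146 mm tall; its sill is at z = 1172 mm and its near (−x) edge is 1689 mm from the wall's −x end. The opening passes through the full wall thickness.


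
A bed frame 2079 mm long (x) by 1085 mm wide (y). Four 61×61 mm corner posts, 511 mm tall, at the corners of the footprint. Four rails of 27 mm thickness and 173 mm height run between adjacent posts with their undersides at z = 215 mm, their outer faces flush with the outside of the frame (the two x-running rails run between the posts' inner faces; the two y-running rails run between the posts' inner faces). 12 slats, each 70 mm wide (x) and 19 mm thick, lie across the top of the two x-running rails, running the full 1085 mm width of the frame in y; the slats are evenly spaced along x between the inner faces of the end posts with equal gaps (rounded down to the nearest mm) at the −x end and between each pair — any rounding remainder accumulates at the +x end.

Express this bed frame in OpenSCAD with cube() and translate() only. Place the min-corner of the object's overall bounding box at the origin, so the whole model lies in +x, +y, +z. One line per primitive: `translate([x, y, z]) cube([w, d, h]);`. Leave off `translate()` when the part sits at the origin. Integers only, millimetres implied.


cube([61, 61, 511]);
translate([0, 1024, 0]) cube([61, 61, 511]);
translate([2018, 0, 0]) cube([61, 61, 511]);
translate([2018, 1024, 0]) cube([61, 61, 511]);
translate([61, 0, 215]) cube([1957, 27, 173]);
translate([61, 1058, 215]) cube([1957, 27, 173]);
translate([0, 61, 215]) cube([27, 963, 173]);
translate([2052, 61, 215]) cube([27, 963, 173]);
translate([146, 0, 388]) cube([70, 1085, 19]);
translate([301, 0, 388]) cube([70, 1085, 19]);
translate([456, 0, 388]) cube([70, 1085, 19]);
translate([611, 0, 388]) cube([70, 1085, 19]);
translate([766, 0, 388]) cube([70, 1085, 19]);
translate([921, 0, 388]) cube([70, 1085, 19]);
translate([1076, 0, 388]) cube([70, 1085, 19]);
translate([1231, 0, 388]) cube([70, 1085, 19]);
translate([1386, 0, 388]) cube([70, 1085, 19]);
translate([1541, 0, 388]) cube([70, 1085, 19]);
translate([1696, 0, 388]) cube([70, 1085, 19]);
translate([1851, 0, 388]) cube([70, 1085, 19]);


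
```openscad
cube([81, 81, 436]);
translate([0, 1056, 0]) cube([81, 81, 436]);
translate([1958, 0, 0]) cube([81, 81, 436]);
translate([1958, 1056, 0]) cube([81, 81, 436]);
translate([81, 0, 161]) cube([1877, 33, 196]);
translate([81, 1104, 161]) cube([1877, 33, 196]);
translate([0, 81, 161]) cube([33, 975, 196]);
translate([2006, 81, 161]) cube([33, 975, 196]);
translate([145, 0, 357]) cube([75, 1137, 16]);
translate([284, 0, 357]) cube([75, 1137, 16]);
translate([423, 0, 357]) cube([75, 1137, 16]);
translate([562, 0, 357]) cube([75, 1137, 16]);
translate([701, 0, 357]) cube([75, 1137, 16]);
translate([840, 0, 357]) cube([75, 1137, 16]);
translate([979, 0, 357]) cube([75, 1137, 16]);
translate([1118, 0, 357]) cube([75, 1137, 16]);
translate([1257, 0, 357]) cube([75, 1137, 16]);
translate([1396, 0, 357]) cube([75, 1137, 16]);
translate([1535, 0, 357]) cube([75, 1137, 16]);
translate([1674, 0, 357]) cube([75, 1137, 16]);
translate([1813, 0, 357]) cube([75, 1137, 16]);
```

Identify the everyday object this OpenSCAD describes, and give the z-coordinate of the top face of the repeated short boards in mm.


A bed frame. The slat-top height is 373 mm.

Four posts, four rails, and a row of slats — a bed frame. Slats sit on the rails at z = 161 + 196 = 357; with slat thickness 16, the top is 373 mm.


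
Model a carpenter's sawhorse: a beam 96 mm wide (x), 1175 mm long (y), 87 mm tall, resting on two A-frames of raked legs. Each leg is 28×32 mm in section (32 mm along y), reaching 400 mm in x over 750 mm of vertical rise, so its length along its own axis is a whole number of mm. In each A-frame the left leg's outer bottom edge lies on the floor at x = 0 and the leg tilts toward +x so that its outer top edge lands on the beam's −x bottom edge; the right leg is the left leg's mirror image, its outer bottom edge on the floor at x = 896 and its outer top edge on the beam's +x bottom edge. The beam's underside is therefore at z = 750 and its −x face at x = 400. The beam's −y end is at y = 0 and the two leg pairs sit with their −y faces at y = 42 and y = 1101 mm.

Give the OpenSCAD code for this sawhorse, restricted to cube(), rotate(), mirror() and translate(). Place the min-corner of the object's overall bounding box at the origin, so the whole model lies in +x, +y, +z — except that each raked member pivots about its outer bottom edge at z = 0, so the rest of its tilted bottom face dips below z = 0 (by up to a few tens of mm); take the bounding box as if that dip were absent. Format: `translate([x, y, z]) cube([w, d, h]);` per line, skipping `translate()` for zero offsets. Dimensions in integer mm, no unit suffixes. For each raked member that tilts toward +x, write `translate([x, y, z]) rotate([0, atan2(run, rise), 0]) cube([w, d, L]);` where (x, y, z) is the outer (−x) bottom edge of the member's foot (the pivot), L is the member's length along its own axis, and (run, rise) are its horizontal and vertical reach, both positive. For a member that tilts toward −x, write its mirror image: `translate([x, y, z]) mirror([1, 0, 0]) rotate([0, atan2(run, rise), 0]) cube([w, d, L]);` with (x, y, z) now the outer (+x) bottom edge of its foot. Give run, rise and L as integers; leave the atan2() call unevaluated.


translate([400, 0, 750]) cube([96, 1175, 87]);
translate([0, 42, 0]) rotate([0, atan2(400, 750), 0]) cube([28, 32, 850]);
translate([896, 42, 0]) mirror([1, 0, 0]) rotate([0, atan2(400, 750), 0]) cube([28, 32, 850]);
translate([0, 1101, 0]) rotate([0, atan2(400, 750), 0]) cube([28, 32, 850]);
translate([896, 1101, 0]) mirror([1, 0, 0]) rotate([0, atan2(400, 750), 0]) cube([28, 32, 850]);


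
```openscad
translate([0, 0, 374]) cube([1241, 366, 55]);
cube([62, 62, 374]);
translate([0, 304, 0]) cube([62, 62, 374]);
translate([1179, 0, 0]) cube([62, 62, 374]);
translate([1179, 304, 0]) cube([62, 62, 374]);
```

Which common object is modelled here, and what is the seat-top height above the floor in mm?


A bench. The seat-top height is 429 mm.

A long slab on four corner posts — a bench. The slab sits at z = 374 with thickness 55, so the top is 374 + 55 = 429 mm.


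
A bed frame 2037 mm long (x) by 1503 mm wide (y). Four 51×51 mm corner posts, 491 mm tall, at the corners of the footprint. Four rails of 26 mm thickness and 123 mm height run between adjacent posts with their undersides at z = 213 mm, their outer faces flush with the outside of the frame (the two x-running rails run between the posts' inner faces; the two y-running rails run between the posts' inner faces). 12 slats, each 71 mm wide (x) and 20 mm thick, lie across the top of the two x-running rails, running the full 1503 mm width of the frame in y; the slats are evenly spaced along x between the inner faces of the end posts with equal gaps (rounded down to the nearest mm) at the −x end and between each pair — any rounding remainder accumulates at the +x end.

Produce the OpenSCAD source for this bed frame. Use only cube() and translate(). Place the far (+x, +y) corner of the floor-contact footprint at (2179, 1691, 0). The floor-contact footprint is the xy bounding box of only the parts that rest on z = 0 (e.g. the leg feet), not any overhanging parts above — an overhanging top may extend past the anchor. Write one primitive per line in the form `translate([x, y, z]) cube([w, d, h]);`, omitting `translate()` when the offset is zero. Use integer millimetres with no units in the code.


translate([142, 188, 0]) cube([51, 51, 491]);
translate([142, 1640, 0]) cube([51, 51, 491]);
translate([2128, 188, 0]) cube([51, 51, 491]);
translate([2128, 1640, 0]) cube([51, 51, 491]);
translate([193, 188, 213]) cube([1935, 26, 123]);
translate([193, 1665, 213]) cube([1935, 26, 123]);
translate([142, 239, 213]) cube([26, 1401, 123]);
translate([2153, 239, 213]) cube([26, 1401, 123]);
translate([276, 188, 336]) cube([71, 1503, 20]);
translate([430, 188, 336]) cube([71, 1503, 20]);
translate([584, 188, 336]) cube([71, 1503, 20]);
translate([738, 188, 336]) cube([71, 1503, 20]);
translate([892, 188, 336]) cube([71, 1503, 20]);
translate([1046, 188, 336]) cube([71, 1503, 20]);
translate([1200, 188, 336]) cube([71, 1503, 20]);
translate([1354, 188, 336]) cube([71, 1503, 20]);
translate([1508, 188, 336]) cube([71, 1503, 20]);
translate([1662, 188, 336]) cube([71, 1503, 20]);
translate([1816, 188, 336]) cube([71, 1503, 20]);
translate([1970, 188, 336]) cube([71, 1503, 20]);


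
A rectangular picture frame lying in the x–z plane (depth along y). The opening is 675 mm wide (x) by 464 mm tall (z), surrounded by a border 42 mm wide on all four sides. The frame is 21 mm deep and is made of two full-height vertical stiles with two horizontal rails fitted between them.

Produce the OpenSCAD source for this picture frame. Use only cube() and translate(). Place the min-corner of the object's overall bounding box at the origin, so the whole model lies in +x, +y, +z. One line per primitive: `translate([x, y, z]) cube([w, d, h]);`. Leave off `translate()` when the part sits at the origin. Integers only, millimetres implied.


cube([42, 21, 548]);
translate([717, 0, 0]) cube([42, 21, 548]);
translate([42, 0, 0]) cube([675, 21, 42]);
translate([42, 0, 506]) cube([675, 21, 42]);


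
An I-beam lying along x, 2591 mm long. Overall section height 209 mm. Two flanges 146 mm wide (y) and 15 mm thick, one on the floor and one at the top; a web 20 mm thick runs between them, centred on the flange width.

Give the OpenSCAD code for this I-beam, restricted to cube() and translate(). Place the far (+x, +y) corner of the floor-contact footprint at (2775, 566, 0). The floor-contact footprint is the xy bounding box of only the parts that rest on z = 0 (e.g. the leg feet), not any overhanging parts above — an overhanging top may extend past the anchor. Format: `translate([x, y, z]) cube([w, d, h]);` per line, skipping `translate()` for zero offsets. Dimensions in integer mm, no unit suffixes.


translate([184, 420, 0]) cube([2591, 146, 15]);
translate([184, 483, 15]) cube([2591, 20, 179]);
translate([184, 420, 194]) cube([2591, 146, 15]);


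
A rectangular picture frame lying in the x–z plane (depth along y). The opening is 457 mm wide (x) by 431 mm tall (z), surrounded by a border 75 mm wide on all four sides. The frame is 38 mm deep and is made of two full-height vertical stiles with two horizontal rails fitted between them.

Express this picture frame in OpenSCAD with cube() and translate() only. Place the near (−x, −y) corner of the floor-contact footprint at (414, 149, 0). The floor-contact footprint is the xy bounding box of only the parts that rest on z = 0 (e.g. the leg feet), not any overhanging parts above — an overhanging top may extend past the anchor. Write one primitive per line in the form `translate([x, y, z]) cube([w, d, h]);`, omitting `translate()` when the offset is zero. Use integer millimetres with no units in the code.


translate([414, 149, 0]) cube([75, 38, 581]);
translate([946, 149, 0]) cube([75, 38, 581]);
translate([489, 149, 0]) cube([457, 38, 75]);
translate([489, 149, 506]) cube([457, 38, 75]);


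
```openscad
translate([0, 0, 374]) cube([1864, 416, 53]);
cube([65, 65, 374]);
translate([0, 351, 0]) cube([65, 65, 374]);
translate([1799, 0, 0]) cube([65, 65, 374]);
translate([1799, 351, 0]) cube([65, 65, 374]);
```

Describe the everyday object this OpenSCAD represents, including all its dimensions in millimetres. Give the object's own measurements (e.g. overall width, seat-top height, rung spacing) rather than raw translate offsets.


A bench: a 1864×416 mm seat slab, 53 mm thick, top at z = 427 mm, on four 65×65 mm square legs flush with the seat corners and standing on z = 0.


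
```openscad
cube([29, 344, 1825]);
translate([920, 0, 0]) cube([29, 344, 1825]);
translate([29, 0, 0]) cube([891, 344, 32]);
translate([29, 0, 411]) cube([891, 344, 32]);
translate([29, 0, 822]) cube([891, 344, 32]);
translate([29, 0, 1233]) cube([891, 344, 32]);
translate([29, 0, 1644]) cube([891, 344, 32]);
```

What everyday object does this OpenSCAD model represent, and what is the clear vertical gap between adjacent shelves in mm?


A bookshelf. The clear shelf gap is 379 mm.

Two tall side panels with 5 horizontal boards between them — a bookshelf. The first two shelf undersides are at z = 0 and z = 411; with shelf thickness 32, the clear gap is 411 − 0 − 32 = 379 mm.


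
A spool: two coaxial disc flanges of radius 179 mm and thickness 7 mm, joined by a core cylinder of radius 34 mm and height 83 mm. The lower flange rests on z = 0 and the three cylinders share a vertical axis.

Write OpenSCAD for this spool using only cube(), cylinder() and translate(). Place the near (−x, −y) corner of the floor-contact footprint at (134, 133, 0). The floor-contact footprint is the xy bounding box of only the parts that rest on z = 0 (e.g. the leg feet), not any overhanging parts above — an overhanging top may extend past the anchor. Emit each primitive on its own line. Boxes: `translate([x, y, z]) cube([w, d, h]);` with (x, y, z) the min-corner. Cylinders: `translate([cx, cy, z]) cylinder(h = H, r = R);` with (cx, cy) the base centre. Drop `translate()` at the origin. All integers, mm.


translate([313, 312, 0]) cylinder(h = 7, r = 179);
translate([313, 312, 7]) cylinder(h = 83, r = 34);
translate([313, 312, 90]) cylinder(h = 7, r = 179);


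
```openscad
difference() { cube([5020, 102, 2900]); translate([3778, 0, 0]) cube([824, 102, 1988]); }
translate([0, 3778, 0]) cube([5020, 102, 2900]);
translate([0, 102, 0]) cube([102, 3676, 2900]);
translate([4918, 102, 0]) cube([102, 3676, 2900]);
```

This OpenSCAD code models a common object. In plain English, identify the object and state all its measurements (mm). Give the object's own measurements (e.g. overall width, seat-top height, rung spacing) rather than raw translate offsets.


A single room: four walls, each 2900 mm tall and 102 mm thick, enclosing an outside footprint 5020×3880 mm (x × y), no floor or roof. The front and back walls (−y and +y sides) run the full x-width; the side walls fit between their inner faces. A door opening 824 mm wide and 1988 mm tall is cut through the front wall from the floor up, its −x edge 3778 mm from the wall's −x end.


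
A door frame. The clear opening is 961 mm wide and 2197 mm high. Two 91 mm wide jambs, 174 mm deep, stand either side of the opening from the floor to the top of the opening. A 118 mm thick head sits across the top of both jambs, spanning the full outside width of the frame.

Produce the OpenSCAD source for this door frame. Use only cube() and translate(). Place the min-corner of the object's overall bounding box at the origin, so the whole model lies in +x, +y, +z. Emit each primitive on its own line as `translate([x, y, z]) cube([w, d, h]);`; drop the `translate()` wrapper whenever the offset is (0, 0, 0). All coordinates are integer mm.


cube([91, 174, 2197]);
translate([1052, 0, 0]) cube([91, 174, 2197]);
translate([0, 0, 2197]) cube([1143, 174, 118]);


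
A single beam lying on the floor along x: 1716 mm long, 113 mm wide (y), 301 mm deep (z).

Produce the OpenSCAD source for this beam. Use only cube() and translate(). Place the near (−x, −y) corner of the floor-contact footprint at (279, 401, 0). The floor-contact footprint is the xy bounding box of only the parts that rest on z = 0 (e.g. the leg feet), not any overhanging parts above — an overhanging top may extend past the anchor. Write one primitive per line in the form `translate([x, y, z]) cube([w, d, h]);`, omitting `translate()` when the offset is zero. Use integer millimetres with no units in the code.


translate([279, 401, 0]) cube([1716, 113, 301]);


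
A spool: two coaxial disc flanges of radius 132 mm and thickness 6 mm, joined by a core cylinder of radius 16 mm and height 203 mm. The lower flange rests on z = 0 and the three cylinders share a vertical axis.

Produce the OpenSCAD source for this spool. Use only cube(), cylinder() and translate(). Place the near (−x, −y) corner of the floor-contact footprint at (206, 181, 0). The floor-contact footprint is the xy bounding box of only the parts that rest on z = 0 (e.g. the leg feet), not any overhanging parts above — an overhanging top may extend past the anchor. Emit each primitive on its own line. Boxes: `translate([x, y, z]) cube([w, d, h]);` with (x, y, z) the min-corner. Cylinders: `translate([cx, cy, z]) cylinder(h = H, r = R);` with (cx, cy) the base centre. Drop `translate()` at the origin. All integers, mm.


translate([338, 313, 0]) cylinder(h = 6, r = 132);
translate([338, 313, 6]) cylinder(h = 203, r = 16);
translate([338, 313, 209]) cylinder(h = 6, r = 132);


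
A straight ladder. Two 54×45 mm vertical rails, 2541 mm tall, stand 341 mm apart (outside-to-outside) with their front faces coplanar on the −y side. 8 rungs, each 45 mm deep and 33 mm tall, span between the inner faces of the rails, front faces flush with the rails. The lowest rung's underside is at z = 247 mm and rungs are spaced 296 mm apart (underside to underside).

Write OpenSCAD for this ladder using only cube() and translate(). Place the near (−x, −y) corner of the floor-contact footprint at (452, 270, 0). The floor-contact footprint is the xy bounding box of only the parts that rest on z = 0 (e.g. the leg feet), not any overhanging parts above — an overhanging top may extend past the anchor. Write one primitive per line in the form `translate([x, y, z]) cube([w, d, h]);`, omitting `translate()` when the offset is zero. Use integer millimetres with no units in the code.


translate([452, 270, 0]) cube([54, 45, 2541]);
translate([739, 270, 0]) cube([54, 45, 2541]);
translate([506, 270, 247]) cube([233, 45, 33]);
translate([506, 270, 543]) cube([233, 45, 33]);
translate([506, 270, 839]) cube([233, 45, 33]);
translate([506, 270, 1135]) cube([233, 45, 33]);
translate([506, 270, 1431]) cube([233, 45, 33]);
translate([506, 270, 1727]) cube([233, 45, 33]);
translate([506, 270, 2023]) cube([233, 45, 33]);
translate([506, 270, 2319]) cube([233, 45, 33]);


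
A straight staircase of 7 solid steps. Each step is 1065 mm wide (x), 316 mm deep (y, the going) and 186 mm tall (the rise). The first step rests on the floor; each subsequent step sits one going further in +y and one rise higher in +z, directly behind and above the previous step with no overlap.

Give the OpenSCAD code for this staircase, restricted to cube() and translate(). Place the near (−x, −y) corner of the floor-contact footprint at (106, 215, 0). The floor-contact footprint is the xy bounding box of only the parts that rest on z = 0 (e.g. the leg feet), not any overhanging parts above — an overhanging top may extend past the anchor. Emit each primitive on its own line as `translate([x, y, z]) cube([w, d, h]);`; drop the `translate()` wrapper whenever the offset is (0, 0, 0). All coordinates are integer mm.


translate([106, 215, 0]) cube([1065, 316, 186]);
translate([106, 531, 186]) cube([1065, 316, 186]);
translate([106, 847, 372]) cube([1065, 316, 186]);
translate([106, 1163, 558]) cube([1065, 316, 186]);
translate([106, 1479, 744]) cube([1065, 316, 186]);
translate([106, 1795, 930]) cube([1065, 316, 186]);
translate([106, 2111, 1116]) cube([1065, 316, 186]);


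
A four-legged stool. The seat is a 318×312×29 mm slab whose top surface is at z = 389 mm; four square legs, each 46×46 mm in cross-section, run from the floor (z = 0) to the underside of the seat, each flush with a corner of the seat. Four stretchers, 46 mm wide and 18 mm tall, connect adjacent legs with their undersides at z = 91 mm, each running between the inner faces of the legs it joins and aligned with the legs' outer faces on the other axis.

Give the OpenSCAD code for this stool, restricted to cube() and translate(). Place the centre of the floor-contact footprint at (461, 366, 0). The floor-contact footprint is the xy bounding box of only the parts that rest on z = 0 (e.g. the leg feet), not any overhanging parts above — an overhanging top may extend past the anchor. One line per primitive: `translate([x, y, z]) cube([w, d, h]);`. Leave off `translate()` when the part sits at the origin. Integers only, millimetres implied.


// leg_h = 389 - 29 = 360
// stretcher span = 318 - 2*46 = 226
translate([302, 210, 360]) cube([318, 312, 29]);
translate([302, 210, 0]) cube([46, 46, 360]);
translate([574, 210, 0]) cube([46, 46, 360]);
translate([302, 476, 0]) cube([46, 46, 360]);
translate([574, 476, 0]) cube([46, 46, 360]);
translate([348, 210, 91]) cube([226, 46, 18]);
translate([348, 476, 91]) cube([226, 46, 18]);
translate([302, 256, 91]) cube([46, 220, 18]);
translate([574, 256, 91]) cube([46, 220, 18]);
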